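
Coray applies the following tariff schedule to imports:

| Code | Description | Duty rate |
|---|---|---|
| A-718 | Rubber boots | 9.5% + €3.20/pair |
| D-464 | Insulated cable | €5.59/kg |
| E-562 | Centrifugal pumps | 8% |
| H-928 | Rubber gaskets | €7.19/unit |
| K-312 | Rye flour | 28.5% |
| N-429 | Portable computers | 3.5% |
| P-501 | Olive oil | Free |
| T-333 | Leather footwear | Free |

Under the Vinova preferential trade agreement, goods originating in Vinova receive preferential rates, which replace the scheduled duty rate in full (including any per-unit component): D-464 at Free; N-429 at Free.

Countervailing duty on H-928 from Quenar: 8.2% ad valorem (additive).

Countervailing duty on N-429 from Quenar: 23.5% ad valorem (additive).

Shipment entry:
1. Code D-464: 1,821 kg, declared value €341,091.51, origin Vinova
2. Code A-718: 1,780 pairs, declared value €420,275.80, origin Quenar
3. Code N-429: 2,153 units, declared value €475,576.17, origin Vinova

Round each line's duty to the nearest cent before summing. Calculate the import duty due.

€45,622.20

Line 1 (D-464, Vinova, 1,821 kg, €341,091.51):
Base rate for D-464 is €5.59/kg.
Origin Vinova qualifies under the Coray–Vinova agreement and D-464 is covered: preferential rate Free applies instead.
Duty = €341,091.51 × 0% = €0.00.
Line 2 (A-718, Quenar, 1,780 pairs, €420,275.80):
Base rate for A-718 is 9.5% + €3.20/pair.
Duty = €420,275.80 × 9.5% + 1,780 × €3.20 = €45,622.20.
Line 3 (N-429, Vinova, 2,153 units, €475,576.17):
Base rate for N-429 is 3.5%.
Origin Vinova qualifies under the Coray–Vinova agreement and N-429 is covered: preferential rate Free applies instead.
The additional-duty order on N-429 targets Quenar, not Vinova; it does not apply.
Duty = €475,576.17 × 0% = €0.00.
Total = €0.00 + €45,622.20 + €0.00 = €45,622.20.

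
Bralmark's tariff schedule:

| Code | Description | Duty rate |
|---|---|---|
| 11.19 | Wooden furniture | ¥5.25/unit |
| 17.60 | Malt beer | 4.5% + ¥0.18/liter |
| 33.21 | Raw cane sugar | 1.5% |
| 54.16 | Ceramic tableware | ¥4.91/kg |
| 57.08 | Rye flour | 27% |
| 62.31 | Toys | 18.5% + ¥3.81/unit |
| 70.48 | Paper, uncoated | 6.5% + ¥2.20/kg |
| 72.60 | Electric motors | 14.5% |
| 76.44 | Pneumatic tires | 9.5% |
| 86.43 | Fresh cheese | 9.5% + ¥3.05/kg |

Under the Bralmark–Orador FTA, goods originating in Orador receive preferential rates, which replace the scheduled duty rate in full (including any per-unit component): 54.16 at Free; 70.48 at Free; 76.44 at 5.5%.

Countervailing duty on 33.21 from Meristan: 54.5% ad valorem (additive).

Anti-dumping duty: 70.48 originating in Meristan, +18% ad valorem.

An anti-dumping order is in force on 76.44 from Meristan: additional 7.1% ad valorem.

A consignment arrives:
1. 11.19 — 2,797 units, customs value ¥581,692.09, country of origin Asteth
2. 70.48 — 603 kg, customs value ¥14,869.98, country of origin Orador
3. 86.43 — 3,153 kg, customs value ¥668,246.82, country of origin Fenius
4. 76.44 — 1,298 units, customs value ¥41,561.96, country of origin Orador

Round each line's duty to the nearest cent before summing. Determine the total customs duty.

¥90,070.26

Line 1 (11.19, Asteth, 2,797 units, ¥581,692.09):
Base rate for 11.19 is ¥5.25/unit.
Duty = 2,797 × ¥5.25 = ¥14,684.25.
Line 2 (70.48, Orador, 603 kg, ¥14,869.98):
Base rate for 70.48 is 6.5% + ¥2.20/kg.
Origin Orador qualifies under the Bralmark–Orador agreement and 70.48 is covered: preferential rate Free applies instead.
The additional-duty order on 70.48 targets Meristan, not Orador; it does not apply.
Duty = ¥14,869.98 × 0% = ¥0.00.
Line 3 (86.43, Fenius, 3,153 kg, ¥668,246.82):
Base rate for 86.43 is 9.5% + ¥3.05/kg.
Duty = ¥668,246.82 × 9.5% + 3,153 × ¥3.05 = ¥73,100.10.
Line 4 (76.44, Orador, 1,298 units, ¥41,561.96):
Base rate for 76.44 is 9.5%.
Origin Orador qualifies under the Bralmark–Orador agreement and 76.44 is covered: preferential rate 5.5% applies instead.
The additional-duty order on 76.44 targets Meristan, not Orador; it does not apply.
Duty = ¥41,561.96 × 5.5% = ¥2,285.91.
Total = ¥14,684.25 + ¥0.00 + ¥73,100.10 + ¥2,285.91 = ¥90,070.26.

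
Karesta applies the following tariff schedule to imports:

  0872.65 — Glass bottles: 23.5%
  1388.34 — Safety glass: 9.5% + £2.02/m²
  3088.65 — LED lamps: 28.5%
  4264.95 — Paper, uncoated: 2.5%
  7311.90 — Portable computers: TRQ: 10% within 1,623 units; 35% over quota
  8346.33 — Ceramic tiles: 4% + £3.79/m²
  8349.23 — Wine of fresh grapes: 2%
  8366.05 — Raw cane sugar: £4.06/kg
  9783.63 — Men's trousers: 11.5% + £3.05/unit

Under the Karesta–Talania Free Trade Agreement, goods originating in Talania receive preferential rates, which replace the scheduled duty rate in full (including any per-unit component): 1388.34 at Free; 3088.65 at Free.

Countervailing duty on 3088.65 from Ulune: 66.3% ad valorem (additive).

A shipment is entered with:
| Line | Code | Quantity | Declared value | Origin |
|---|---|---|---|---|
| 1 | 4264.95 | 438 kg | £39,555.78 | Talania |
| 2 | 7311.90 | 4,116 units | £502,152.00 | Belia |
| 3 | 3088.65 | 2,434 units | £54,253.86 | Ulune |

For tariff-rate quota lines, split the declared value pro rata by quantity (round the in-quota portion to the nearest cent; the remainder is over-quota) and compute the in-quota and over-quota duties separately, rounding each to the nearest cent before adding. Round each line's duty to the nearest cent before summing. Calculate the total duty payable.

Line 1 (4264.95, Talania, 438 kg, £39,555.78):
Base rate for 4264.95 is 2.5%.
Origin Talania is the FTA partner but 4264.95 is not on the preference list; base rate stands.
Duty = £39,555.78 × 2.5% = £988.89.
Line 2 (7311.90, Belia, 4,116 units, £502,152.00):
Code 7311.90 is under a tariff-rate quota (threshold 1,623 units). In-quota: 1,623 units at 10%; over-quota: 2,493 units at 35%.
Pro-rata value split: in-quota = £502,152.00 × 1,623/4,116 = £198,006.00; over-quota = £502,152.00 − £198,006.00 = £304,146.00.
In-quota duty = £198,006.00 × 10% = £19,800.60. Over-quota duty = £304,146.00 × 35% = £106,451.10.
Line duty = £19,800.60 + £106,451.10 = £126,251.70.
Line 3 (3088.65, Ulune, 2,434 units, £54,253.86):
Base rate for 3088.65 is 28.5%.
3088.65 has an FTA preferential rate, but origin Ulune is not Talania; base rate stands.
Additional duty on 3088.65 from Ulune: +66.3%. Applied ad valorem rate: 28.5% + 66.3% = 94.8%.
Duty = £54,253.86 × 94.8% = £51,432.66.
Total = £988.89 + £126,251.70 + £51,432.66 = £178,673.25.

£178,673.25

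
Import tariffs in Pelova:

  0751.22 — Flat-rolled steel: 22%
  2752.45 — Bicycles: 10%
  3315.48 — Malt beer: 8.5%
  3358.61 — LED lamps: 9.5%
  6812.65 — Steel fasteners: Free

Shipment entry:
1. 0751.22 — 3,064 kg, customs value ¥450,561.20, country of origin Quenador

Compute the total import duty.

¥99,123.46

Line 1 (0751.22, Quenador, 3,064 kg, ¥450,561.20):
Base rate for 0751.22 is 22%.
Duty = ¥450,561.20 × 22% = ¥99,123.46.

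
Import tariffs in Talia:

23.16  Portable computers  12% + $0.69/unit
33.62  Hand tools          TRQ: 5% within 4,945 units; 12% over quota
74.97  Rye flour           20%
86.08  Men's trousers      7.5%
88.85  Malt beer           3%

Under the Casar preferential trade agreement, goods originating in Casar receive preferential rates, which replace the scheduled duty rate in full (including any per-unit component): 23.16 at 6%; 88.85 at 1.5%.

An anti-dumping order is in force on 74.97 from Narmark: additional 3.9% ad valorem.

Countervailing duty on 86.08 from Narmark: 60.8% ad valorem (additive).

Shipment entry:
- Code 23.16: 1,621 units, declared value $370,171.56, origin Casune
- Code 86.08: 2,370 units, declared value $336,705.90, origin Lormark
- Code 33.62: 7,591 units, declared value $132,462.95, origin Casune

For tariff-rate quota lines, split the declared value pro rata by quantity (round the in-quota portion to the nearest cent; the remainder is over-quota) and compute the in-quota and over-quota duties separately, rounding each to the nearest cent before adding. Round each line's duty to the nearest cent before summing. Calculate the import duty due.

$80,647.25

Line 1 (23.16, Casune, 1,621 units, $370,171.56):
Base rate for 23.16 is 12% + $0.69/unit.
23.16 has an FTA preferential rate, but origin Casune is not Casar; base rate stands.
Duty = $370,171.56 × 12% + 1,621 × $0.69 = $45,539.08.
Line 2 (86.08, Lormark, 2,370 units, $336,705.90):
Base rate for 86.08 is 7.5%.
The additional-duty order on 86.08 targets Narmark, not Lormark; it does not apply.
Duty = $336,705.90 × 7.5% = $25,252.94.
Line 3 (33.62, Casune, 7,591 units, $132,462.95):
Code 33.62 is under a tariff-rate quota (threshold 4,945 units). In-quota: 4,945 units at 5%; over-quota: 2,646 units at 12%.
Pro-rata value split: in-quota = $132,462.95 × 4,945/7,591 = $86,290.25; over-quota = $132,462.95 − $86,290.25 = $46,172.70.
In-quota duty = $86,290.25 × 5% = $4,314.51. Over-quota duty = $46,172.70 × 12% = $5,540.72.
Line duty = $4,314.51 + $5,540.72 = $9,855.23.
Total = $45,539.08 + $25,252.94 + $9,855.23 = $80,647.25.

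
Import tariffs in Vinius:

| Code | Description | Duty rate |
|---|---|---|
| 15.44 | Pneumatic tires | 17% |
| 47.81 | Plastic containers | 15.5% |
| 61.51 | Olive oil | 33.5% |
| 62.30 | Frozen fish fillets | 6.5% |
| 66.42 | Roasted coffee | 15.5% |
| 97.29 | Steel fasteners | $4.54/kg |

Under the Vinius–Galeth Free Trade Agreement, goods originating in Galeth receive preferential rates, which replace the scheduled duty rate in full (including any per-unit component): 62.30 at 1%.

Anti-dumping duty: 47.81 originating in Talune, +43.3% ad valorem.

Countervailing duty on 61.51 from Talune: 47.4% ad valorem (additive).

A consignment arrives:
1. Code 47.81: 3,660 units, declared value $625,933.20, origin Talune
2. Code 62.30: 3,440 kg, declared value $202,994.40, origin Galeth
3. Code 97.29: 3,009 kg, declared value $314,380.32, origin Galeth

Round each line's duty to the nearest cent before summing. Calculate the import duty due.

$383,739.52

Line 1 (47.81, Talune, 3,660 units, $625,933.20):
Base rate for 47.81 is 15.5%.
Additional duty on 47.81 from Talune: +43.3%. Applied ad valorem rate: 15.5% + 43.3% = 58.8%.
Duty = $625,933.20 × 58.8% = $368,048.72.
Line 2 (62.30, Galeth, 3,440 kg, $202,994.40):
Base rate for 62.30 is 6.5%.
Origin Galeth qualifies under the Vinius–Galeth agreement and 62.30 is covered: preferential rate 1% applies instead.
Duty = $202,994.40 × 1% = $2,029.94.
Line 3 (97.29, Galeth, 3,009 kg, $314,380.32):
Base rate for 97.29 is $4.54/kg.
Origin Galeth is the FTA partner but 97.29 is not on the preference list; base rate stands.
Duty = 3,009 × $4.54 = $13,660.86.
Total = $368,048.72 + $2,029.94 + $13,660.86 = $383,739.52.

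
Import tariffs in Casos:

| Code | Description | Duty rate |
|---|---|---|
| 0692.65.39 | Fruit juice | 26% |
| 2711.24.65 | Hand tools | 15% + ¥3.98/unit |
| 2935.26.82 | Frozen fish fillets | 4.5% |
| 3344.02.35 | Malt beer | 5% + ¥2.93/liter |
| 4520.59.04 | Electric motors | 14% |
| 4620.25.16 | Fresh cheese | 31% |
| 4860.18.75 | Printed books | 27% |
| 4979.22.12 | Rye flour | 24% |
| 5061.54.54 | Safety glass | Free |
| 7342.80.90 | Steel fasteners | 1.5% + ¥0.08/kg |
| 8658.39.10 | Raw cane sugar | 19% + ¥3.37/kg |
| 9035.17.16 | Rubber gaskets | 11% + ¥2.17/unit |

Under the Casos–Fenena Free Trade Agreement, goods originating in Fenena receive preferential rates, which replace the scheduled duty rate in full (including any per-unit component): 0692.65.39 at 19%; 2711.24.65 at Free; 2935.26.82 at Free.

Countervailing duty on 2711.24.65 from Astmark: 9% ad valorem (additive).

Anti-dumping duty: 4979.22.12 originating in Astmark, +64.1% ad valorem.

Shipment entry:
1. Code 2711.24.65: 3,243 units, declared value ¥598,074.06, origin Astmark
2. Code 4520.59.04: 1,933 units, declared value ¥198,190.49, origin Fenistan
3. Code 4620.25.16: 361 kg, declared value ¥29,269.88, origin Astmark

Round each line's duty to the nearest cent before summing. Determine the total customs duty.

Line 1 (2711.24.65, Astmark, 3,243 units, ¥598,074.06):
Base rate for 2711.24.65 is 15% + ¥3.98/unit.
2711.24.65 has an FTA preferential rate, but origin Astmark is not Fenena; base rate stands.
Additional duty on 2711.24.65 from Astmark: +9%. Applied ad valorem rate: 15% + 9% = 24%.
Duty = ¥598,074.06 × 24% + 3,243 × ¥3.98 = ¥156,444.91.
Line 2 (4520.59.04, Fenistan, 1,933 units, ¥198,190.49):
Base rate for 4520.59.04 is 14%.
Duty = ¥198,190.49 × 14% = ¥27,746.67.
Line 3 (4620.25.16, Astmark, 361 kg, ¥29,269.88):
Base rate for 4620.25.16 is 31%.
Duty = ¥29,269.88 × 31% = ¥9,073.66.
Total = ¥156,444.91 + ¥27,746.67 + ¥9,073.66 = ¥193,265.24.

¥193,265.24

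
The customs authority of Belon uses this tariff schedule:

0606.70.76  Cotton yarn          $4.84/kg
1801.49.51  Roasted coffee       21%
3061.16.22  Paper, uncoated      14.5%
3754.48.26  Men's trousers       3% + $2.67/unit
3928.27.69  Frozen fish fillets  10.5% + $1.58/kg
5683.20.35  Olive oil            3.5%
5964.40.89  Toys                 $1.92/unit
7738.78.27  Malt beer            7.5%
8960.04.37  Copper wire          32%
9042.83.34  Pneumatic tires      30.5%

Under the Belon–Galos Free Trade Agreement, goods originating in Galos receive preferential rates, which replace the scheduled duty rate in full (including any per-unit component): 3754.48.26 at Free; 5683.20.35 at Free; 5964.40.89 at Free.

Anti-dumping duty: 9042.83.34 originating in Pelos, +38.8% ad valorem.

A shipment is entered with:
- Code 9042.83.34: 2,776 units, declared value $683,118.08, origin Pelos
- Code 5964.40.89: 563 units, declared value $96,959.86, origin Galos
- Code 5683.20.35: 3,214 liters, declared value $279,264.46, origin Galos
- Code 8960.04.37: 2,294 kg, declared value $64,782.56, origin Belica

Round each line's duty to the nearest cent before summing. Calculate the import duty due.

Line 1 (9042.83.34, Pelos, 2,776 units, $683,118.08):
Base rate for 9042.83.34 is 30.5%.
Additional duty on 9042.83.34 from Pelos: +38.8%. Applied ad valorem rate: 30.5% + 38.8% = 69.3%.
Duty = $683,118.08 × 69.3% = $473,400.83.
Line 2 (5964.40.89, Galos, 563 units, $96,959.86):
Base rate for 5964.40.89 is $1.92/unit.
Origin Galos qualifies under the Belon–Galos agreement and 5964.40.89 is covered: preferential rate Free applies instead.
Duty = $96,959.86 × 0% = $0.00.
Line 3 (5683.20.35, Galos, 3,214 liters, $279,264.46):
Base rate for 5683.20.35 is 3.5%.
Origin Galos qualifies under the Belon–Galos agreement and 5683.20.35 is covered: preferential rate Free applies instead.
Duty = $279,264.46 × 0% = $0.00.
Line 4 (8960.04.37, Belica, 2,294 kg, $64,782.56):
Base rate for 8960.04.37 is 32%.
Duty = $64,782.56 × 32% = $20,730.42.
Total = $473,400.83 + $0.00 + $0.00 + $20,730.42 = $494,131.25.

$494,131.25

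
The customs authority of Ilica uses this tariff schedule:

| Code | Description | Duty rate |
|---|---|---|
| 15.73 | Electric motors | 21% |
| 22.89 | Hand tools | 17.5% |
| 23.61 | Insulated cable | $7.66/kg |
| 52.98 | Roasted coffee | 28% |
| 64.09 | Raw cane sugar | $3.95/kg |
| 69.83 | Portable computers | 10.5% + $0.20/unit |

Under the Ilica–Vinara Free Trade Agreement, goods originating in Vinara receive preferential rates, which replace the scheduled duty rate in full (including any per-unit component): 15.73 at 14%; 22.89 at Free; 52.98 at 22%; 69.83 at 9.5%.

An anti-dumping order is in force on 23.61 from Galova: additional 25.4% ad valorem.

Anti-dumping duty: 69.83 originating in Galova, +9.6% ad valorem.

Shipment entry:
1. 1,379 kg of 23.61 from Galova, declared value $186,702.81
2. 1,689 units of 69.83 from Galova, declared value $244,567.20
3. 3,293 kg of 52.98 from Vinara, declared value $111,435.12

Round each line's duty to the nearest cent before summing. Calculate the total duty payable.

$131,997.19

Line 1 (23.61, Galova, 1,379 kg, $186,702.81):
Base rate for 23.61 is $7.66/kg.
Additional duty on 23.61 from Galova: +25.4% ad valorem. Applied ad valorem rate = 25.4%.
Duty = $186,702.81 × 25.4% + 1,379 × $7.66 = $57,985.65.
Line 2 (69.83, Galova, 1,689 units, $244,567.20):
Base rate for 69.83 is 10.5% + $0.20/unit.
69.83 has an FTA preferential rate, but origin Galova is not Vinara; base rate stands.
Additional duty on 69.83 from Galova: +9.6%. Applied ad valorem rate: 10.5% + 9.6% = 20.1%.
Duty = $244,567.20 × 20.1% + 1,689 × $0.20 = $49,495.81.
Line 3 (52.98, Vinara, 3,293 kg, $111,435.12):
Base rate for 52.98 is 28%.
Origin Vinara qualifies under the Ilica–Vinara agreement and 52.98 is covered: preferential rate 22% applies instead.
Duty = $111,435.12 × 22% = $24,515.73.
Total = $57,985.65 + $49,495.81 + $24,515.73 = $131,997.19.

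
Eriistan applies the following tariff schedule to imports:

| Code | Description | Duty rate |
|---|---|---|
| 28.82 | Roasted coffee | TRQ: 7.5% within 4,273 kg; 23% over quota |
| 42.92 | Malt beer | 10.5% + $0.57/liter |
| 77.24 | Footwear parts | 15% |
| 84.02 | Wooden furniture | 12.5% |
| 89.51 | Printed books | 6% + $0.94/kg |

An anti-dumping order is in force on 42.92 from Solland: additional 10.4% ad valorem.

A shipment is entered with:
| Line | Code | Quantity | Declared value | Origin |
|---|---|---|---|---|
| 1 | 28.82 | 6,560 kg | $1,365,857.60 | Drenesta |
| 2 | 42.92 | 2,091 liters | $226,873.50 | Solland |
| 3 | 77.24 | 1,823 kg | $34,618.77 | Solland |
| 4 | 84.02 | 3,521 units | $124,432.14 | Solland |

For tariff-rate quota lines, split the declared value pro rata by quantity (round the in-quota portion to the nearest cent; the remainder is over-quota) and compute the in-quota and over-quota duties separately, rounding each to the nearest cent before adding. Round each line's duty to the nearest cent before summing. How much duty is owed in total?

$245,601.91

Line 1 (28.82, Drenesta, 6,560 kg, $1,365,857.60):
Code 28.82 is under a tariff-rate quota (threshold 4,273 kg). In-quota: 4,273 kg at 7.5%; over-quota: 2,287 kg at 23%.
Pro-rata value split: in-quota = $1,365,857.60 × 4,273/6,560 = $889,681.33; over-quota = $1,365,857.60 − $889,681.33 = $476,176.27.
In-quota duty = $889,681.33 × 7.5% = $66,726.10. Over-quota duty = $476,176.27 × 23% = $109,520.54.
Line duty = $66,726.10 + $109,520.54 = $176,246.64.
Line 2 (42.92, Solland, 2,091 liters, $226,873.50):
Base rate for 42.92 is 10.5% + $0.57/liter.
Additional duty on 42.92 from Solland: +10.4%. Applied ad valorem rate: 10.5% + 10.4% = 20.9%.
Duty = $226,873.50 × 20.9% + 2,091 × $0.57 = $48,608.43.
Line 3 (77.24, Solland, 1,823 kg, $34,618.77):
Base rate for 77.24 is 15%.
Duty = $34,618.77 × 15% = $5,192.82.
Line 4 (84.02, Solland, 3,521 units, $124,432.14):
Base rate for 84.02 is 12.5%.
Duty = $124,432.14 × 12.5% = $15,554.02.
Total = $176,246.64 + $48,608.43 + $5,192.82 + $15,554.02 = $245,601.91.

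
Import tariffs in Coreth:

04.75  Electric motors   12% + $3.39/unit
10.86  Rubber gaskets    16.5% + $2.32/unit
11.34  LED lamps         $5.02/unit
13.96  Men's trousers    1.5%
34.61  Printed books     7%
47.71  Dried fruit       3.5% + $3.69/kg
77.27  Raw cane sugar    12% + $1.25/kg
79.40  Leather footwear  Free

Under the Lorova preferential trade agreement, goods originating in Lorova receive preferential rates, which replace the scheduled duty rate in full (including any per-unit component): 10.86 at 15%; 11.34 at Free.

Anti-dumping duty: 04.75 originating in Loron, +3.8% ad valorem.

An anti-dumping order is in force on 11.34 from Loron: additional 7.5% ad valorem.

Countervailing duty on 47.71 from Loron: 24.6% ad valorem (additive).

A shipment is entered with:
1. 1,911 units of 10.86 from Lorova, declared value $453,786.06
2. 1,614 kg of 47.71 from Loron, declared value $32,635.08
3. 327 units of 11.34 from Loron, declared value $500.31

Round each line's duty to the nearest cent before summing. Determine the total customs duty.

$84,873.09

Line 1 (10.86, Lorova, 1,911 units, $453,786.06):
Base rate for 10.86 is 16.5% + $2.32/unit.
Origin Lorova qualifies under the Coreth–Lorova agreement and 10.86 is covered: preferential rate 15% applies instead.
Duty = $453,786.06 × 15% = $68,067.91.
Line 2 (47.71, Loron, 1,614 kg, $32,635.08):
Base rate for 47.71 is 3.5% + $3.69/kg.
Additional duty on 47.71 from Loron: +24.6%. Applied ad valorem rate: 3.5% + 24.6% = 28.1%.
Duty = $32,635.08 × 28.1% + 1,614 × $3.69 = $15,126.12.
Line 3 (11.34, Loron, 327 units, $500.31):
Base rate for 11.34 is $5.02/unit.
11.34 has an FTA preferential rate, but origin Loron is not Lorova; base rate stands.
Additional duty on 11.34 from Loron: +7.5% ad valorem. Applied ad valorem rate = 7.5%.
Duty = $500.31 × 7.5% + 327 × $5.02 = $1,679.06.
Total = $68,067.91 + $15,126.12 + $1,679.06 = $84,873.09.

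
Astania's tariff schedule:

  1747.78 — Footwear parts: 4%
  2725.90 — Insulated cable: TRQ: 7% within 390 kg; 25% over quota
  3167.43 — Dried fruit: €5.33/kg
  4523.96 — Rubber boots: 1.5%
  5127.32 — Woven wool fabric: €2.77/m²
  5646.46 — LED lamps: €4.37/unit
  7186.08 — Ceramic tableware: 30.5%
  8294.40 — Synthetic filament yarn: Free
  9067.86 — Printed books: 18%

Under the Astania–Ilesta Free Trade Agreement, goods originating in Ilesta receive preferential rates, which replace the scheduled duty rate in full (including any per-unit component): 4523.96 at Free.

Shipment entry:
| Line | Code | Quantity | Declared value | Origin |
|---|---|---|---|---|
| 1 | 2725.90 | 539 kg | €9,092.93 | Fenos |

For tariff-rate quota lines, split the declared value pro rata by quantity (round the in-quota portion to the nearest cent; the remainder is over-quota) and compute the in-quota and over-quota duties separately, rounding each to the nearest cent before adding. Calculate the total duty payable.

€1,088.96

Line 1 (2725.90, Fenos, 539 kg, €9,092.93):
Code 2725.90 is under a tariff-rate quota (threshold 390 kg). In-quota: 390 kg at 7%; over-quota: 149 kg at 25%.
Pro-rata value split: in-quota = €9,092.93 × 390/539 = €6,579.30; over-quota = €9,092.93 − €6,579.30 = €2,513.63.
In-quota duty = €6,579.30 × 7% = €460.55. Over-quota duty = €2,513.63 × 25% = €628.41.
Line duty = €460.55 + €628.41 = €1,088.96.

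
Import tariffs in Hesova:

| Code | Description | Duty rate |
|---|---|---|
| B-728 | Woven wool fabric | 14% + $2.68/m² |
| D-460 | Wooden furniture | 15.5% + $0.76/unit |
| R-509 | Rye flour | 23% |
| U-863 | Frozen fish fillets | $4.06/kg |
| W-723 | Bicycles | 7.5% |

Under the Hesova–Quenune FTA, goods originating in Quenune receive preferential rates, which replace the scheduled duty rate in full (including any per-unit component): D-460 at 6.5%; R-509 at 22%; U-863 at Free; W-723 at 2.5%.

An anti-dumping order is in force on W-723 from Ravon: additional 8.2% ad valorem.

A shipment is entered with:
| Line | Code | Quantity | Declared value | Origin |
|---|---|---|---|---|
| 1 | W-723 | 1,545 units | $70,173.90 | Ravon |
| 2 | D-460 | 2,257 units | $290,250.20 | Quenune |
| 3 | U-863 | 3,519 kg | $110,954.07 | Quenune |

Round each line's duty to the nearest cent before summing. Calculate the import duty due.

Line 1 (W-723, Ravon, 1,545 units, $70,173.90):
Base rate for W-723 is 7.5%.
W-723 has an FTA preferential rate, but origin Ravon is not Quenune; base rate stands.
Additional duty on W-723 from Ravon: +8.2%. Applied ad valorem rate: 7.5% + 8.2% = 15.7%.
Duty = $70,173.90 × 15.7% = $11,017.30.
Line 2 (D-460, Quenune, 2,257 units, $290,250.20):
Base rate for D-460 is 15.5% + $0.76/unit.
Origin Quenune qualifies under the Hesova–Quenune agreement and D-460 is covered: preferential rate 6.5% applies instead.
Duty = $290,250.20 × 6.5% = $18,866.26.
Line 3 (U-863, Quenune, 3,519 kg, $110,954.07):
Base rate for U-863 is $4.06/kg.
Origin Quenune qualifies under the Hesova–Quenune agreement and U-863 is covered: preferential rate Free applies instead.
Duty = $110,954.07 × 0% = $0.00.
Total = $11,017.30 + $18,866.26 + $0.00 = $29,883.56.

$29,883.56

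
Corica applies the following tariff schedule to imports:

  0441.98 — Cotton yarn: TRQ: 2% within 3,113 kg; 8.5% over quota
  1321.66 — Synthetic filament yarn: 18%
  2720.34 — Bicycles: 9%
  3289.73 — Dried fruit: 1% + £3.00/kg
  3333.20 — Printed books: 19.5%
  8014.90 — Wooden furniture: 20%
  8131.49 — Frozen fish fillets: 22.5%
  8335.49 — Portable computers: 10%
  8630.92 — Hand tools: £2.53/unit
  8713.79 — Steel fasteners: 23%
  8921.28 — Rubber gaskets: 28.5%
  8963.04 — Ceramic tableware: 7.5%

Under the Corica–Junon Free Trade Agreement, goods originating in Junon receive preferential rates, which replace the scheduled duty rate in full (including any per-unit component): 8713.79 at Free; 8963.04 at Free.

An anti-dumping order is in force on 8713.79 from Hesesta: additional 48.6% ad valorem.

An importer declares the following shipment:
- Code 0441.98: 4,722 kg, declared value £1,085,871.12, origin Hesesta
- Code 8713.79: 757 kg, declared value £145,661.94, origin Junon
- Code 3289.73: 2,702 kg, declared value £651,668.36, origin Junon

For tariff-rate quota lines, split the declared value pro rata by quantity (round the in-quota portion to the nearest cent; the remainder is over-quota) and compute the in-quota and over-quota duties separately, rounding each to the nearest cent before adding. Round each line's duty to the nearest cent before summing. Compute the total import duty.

£60,390.47

Line 1 (0441.98, Hesesta, 4,722 kg, £1,085,871.12):
Code 0441.98 is under a tariff-rate quota (threshold 3,113 kg). In-quota: 3,113 kg at 2%; over-quota: 1,609 kg at 8.5%.
Pro-rata value split: in-quota = £1,085,871.12 × 3,113/4,722 = £715,865.48; over-quota = £1,085,871.12 − £715,865.48 = £370,005.64.
In-quota duty = £715,865.48 × 2% = £14,317.31. Over-quota duty = £370,005.64 × 8.5% = £31,450.48.
Line duty = £14,317.31 + £31,450.48 = £45,767.79.
Line 2 (8713.79, Junon, 757 kg, £145,661.94):
Base rate for 8713.79 is 23%.
Origin Junon qualifies under the Corica–Junon agreement and 8713.79 is covered: preferential rate Free applies instead.
The additional-duty order on 8713.79 targets Hesesta, not Junon; it does not apply.
Duty = £145,661.94 × 0% = £0.00.
Line 3 (3289.73, Junon, 2,702 kg, £651,668.36):
Base rate for 3289.73 is 1% + £3.00/kg.
Origin Junon is the FTA partner but 3289.73 is not on the preference list; base rate stands.
Duty = £651,668.36 × 1% + 2,702 × £3.00 = £14,622.68.
Total = £45,767.79 + £0.00 + £14,622.68 = £60,390.47.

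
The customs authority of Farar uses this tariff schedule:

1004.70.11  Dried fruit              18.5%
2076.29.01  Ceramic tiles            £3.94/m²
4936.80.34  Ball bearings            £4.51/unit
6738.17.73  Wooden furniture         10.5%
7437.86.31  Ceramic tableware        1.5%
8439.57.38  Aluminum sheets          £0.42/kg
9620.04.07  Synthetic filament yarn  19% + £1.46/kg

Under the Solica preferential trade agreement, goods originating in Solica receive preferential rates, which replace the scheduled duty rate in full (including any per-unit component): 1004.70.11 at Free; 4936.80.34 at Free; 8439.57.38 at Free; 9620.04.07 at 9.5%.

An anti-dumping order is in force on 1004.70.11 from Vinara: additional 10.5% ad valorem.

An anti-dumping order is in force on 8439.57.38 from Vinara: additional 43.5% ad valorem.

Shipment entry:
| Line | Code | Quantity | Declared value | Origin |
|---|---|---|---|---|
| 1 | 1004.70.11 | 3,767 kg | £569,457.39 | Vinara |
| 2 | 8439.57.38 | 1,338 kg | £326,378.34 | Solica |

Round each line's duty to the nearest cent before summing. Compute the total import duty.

£165,142.64

Line 1 (1004.70.11, Vinara, 3,767 kg, £569,457.39):
Base rate for 1004.70.11 is 18.5%.
1004.70.11 has an FTA preferential rate, but origin Vinara is not Solica; base rate stands.
Additional duty on 1004.70.11 from Vinara: +10.5%. Applied ad valorem rate: 18.5% + 10.5% = 29%.
Duty = £569,457.39 × 29% = £165,142.64.
Line 2 (8439.57.38, Solica, 1,338 kg, £326,378.34):
Base rate for 8439.57.38 is £0.42/kg.
Origin Solica qualifies under the Farar–Solica agreement and 8439.57.38 is covered: preferential rate Free applies instead.
The additional-duty order on 8439.57.38 targets Vinara, not Solica; it does not apply.
Duty = £326,378.34 × 0% = £0.00.
Total = £165,142.64 + £0.00 = £165,142.64.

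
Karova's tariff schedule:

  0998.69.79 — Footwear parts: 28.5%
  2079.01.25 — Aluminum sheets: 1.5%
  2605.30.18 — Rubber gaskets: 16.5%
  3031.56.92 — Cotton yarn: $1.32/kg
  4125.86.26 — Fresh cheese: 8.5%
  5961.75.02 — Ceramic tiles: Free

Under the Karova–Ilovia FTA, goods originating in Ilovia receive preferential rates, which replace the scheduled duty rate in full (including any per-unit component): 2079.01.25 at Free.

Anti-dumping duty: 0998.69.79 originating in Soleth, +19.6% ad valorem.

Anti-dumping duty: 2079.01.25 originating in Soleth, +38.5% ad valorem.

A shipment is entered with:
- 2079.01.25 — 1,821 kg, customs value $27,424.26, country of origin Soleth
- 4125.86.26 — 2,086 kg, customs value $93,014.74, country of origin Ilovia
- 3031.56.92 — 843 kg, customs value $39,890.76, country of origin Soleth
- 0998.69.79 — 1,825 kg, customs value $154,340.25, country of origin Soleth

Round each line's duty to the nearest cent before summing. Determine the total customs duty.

$94,226.37

Line 1 (2079.01.25, Soleth, 1,821 kg, $27,424.26):
Base rate for 2079.01.25 is 1.5%.
2079.01.25 has an FTA preferential rate, but origin Soleth is not Ilovia; base rate stands.
Additional duty on 2079.01.25 from Soleth: +38.5%. Applied ad valorem rate: 1.5% + 38.5% = 40%.
Duty = $27,424.26 × 40% = $10,969.70.
Line 2 (4125.86.26, Ilovia, 2,086 kg, $93,014.74):
Base rate for 4125.86.26 is 8.5%.
Origin Ilovia is the FTA partner but 4125.86.26 is not on the preference list; base rate stands.
Duty = $93,014.74 × 8.5% = $7,906.25.
Line 3 (3031.56.92, Soleth, 843 kg, $39,890.76):
Base rate for 3031.56.92 is $1.32/kg.
Duty = 843 × $1.32 = $1,112.76.
Line 4 (0998.69.79, Soleth, 1,825 kg, $154,340.25):
Base rate for 0998.69.79 is 28.5%.
Additional duty on 0998.69.79 from Soleth: +19.6%. Applied ad valorem rate: 28.5% + 19.6% = 48.1%.
Duty = $154,340.25 × 48.1% = $74,237.66.
Total = $10,969.70 + $7,906.25 + $1,112.76 + $74,237.66 = $94,226.37.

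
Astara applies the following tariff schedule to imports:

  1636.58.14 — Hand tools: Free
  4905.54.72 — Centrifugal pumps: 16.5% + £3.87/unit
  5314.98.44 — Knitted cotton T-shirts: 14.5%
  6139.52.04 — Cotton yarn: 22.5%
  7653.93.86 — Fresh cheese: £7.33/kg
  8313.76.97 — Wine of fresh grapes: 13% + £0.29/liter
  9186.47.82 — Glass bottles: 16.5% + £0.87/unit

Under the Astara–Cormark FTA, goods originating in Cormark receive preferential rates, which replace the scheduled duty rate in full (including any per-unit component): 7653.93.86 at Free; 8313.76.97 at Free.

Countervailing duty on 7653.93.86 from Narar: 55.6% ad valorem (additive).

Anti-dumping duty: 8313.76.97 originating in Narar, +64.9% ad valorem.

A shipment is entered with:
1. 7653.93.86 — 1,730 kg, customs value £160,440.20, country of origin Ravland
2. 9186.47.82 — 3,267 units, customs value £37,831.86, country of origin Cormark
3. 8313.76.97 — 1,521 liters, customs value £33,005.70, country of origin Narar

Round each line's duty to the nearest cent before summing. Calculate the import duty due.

Line 1 (7653.93.86, Ravland, 1,730 kg, £160,440.20):
Base rate for 7653.93.86 is £7.33/kg.
7653.93.86 has an FTA preferential rate, but origin Ravland is not Cormark; base rate stands.
The additional-duty order on 7653.93.86 targets Narar, not Ravland; it does not apply.
Duty = 1,730 × £7.33 = £12,680.90.
Line 2 (9186.47.82, Cormark, 3,267 units, £37,831.86):
Base rate for 9186.47.82 is 16.5% + £0.87/unit.
Origin Cormark is the FTA partner but 9186.47.82 is not on the preference list; base rate stands.
Duty = £37,831.86 × 16.5% + 3,267 × £0.87 = £9,084.55.
Line 3 (8313.76.97, Narar, 1,521 liters, £33,005.70):
Base rate for 8313.76.97 is 13% + £0.29/liter.
8313.76.97 has an FTA preferential rate, but origin Narar is not Cormark; base rate stands.
Additional duty on 8313.76.97 from Narar: +64.9%. Applied ad valorem rate: 13% + 64.9% = 77.9%.
Duty = £33,005.70 × 77.9% + 1,521 × £0.29 = £26,152.53.
Total = £12,680.90 + £9,084.55 + £26,152.53 = £47,917.98.

£47,917.98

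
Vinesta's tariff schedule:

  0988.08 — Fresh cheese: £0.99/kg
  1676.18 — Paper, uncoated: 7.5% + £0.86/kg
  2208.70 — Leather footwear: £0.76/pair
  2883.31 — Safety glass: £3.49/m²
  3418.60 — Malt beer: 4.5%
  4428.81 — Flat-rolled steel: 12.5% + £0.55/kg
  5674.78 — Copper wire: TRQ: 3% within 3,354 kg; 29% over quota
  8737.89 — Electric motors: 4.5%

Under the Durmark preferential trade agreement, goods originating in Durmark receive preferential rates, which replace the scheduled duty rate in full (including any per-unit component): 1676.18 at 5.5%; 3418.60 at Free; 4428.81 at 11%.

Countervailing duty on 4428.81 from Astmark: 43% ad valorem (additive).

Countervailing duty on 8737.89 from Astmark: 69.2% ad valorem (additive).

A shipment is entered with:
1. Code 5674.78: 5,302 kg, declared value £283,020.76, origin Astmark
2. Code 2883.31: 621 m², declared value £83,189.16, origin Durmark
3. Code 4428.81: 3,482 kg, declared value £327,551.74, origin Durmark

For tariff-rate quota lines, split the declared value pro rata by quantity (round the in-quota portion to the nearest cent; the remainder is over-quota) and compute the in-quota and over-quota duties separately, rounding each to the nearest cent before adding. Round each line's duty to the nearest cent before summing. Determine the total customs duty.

Line 1 (5674.78, Astmark, 5,302 kg, £283,020.76):
Code 5674.78 is under a tariff-rate quota (threshold 3,354 kg). In-quota: 3,354 kg at 3%; over-quota: 1,948 kg at 29%.
Pro-rata value split: in-quota = £283,020.76 × 3,354/5,302 = £179,036.52; over-quota = £283,020.76 − £179,036.52 = £103,984.24.
In-quota duty = £179,036.52 × 3% = £5,371.10. Over-quota duty = £103,984.24 × 29% = £30,155.43.
Line duty = £5,371.10 + £30,155.43 = £35,526.53.
Line 2 (2883.31, Durmark, 621 m², £83,189.16):
Base rate for 2883.31 is £3.49/m².
Origin Durmark is the FTA partner but 2883.31 is not on the preference list; base rate stands.
Duty = 621 × £3.49 = £2,167.29.
Line 3 (4428.81, Durmark, 3,482 kg, £327,551.74):
Base rate for 4428.81 is 12.5% + £0.55/kg.
Origin Durmark qualifies under the Vinesta–Durmark agreement and 4428.81 is covered: preferential rate 11% applies instead.
The additional-duty order on 4428.81 targets Astmark, not Durmark; it does not apply.
Duty = £327,551.74 × 11% = £36,030.69.
Total = £35,526.53 + £2,167.29 + £36,030.69 = £73,724.51.

£73,724.51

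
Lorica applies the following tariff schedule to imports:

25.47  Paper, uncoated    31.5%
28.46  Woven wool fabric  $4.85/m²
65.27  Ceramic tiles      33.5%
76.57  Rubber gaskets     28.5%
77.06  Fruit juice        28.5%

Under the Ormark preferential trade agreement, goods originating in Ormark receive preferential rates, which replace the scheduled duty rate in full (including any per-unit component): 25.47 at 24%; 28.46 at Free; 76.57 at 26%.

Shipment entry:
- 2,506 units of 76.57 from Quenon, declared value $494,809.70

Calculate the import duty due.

$141,020.76

Line 1 (76.57, Quenon, 2,506 units, $494,809.70):
Base rate for 76.57 is 28.5%.
76.57 has an FTA preferential rate, but origin Quenon is not Ormark; base rate stands.
Duty = $494,809.70 × 28.5% = $141,020.76.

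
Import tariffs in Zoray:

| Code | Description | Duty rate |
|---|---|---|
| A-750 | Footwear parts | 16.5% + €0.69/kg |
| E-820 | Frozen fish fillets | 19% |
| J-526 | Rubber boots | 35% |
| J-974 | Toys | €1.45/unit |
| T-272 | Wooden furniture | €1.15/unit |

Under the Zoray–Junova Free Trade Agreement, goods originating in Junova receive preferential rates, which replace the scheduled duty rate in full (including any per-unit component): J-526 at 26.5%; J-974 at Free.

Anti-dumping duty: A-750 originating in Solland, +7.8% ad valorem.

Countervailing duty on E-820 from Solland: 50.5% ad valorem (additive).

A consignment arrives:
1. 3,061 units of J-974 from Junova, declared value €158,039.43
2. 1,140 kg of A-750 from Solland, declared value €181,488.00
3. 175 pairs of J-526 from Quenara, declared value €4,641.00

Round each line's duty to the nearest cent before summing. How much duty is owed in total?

€46,512.53

Line 1 (J-974, Junova, 3,061 units, €158,039.43):
Base rate for J-974 is €1.45/unit.
Origin Junova qualifies under the Zoray–Junova agreement and J-974 is covered: preferential rate Free applies instead.
Duty = €158,039.43 × 0% = €0.00.
Line 2 (A-750, Solland, 1,140 kg, €181,488.00):
Base rate for A-750 is 16.5% + €0.69/kg.
Additional duty on A-750 from Solland: +7.8%. Applied ad valorem rate: 16.5% + 7.8% = 24.3%.
Duty = €181,488.00 × 24.3% + 1,140 × €0.69 = €44,888.18.
Line 3 (J-526, Quenara, 175 pairs, €4,641.00):
Base rate for J-526 is 35%.
J-526 has an FTA preferential rate, but origin Quenara is not Junova; base rate stands.
Duty = €4,641.00 × 35% = €1,624.35.
Total = €0.00 + €44,888.18 + €1,624.35 = €46,512.53.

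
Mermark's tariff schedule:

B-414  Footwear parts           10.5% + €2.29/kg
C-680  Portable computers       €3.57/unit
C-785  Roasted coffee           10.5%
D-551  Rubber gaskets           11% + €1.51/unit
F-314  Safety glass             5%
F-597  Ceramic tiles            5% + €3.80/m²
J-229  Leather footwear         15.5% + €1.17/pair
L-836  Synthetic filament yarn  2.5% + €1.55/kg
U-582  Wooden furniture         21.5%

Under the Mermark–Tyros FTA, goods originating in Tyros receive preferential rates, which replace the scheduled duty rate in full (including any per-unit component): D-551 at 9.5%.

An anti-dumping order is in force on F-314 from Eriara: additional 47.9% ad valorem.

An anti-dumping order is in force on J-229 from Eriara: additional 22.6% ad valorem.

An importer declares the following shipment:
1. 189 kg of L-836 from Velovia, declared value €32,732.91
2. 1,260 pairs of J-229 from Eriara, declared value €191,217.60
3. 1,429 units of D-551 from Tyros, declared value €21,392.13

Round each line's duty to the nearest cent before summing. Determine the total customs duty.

€77,471.63

Line 1 (L-836, Velovia, 189 kg, €32,732.91):
Base rate for L-836 is 2.5% + €1.55/kg.
Duty = €32,732.91 × 2.5% + 189 × €1.55 = €1,111.27.
Line 2 (J-229, Eriara, 1,260 pairs, €191,217.60):
Base rate for J-229 is 15.5% + €1.17/pair.
Additional duty on J-229 from Eriara: +22.6%. Applied ad valorem rate: 15.5% + 22.6% = 38.1%.
Duty = €191,217.60 × 38.1% + 1,260 × €1.17 = €74,328.11.
Line 3 (D-551, Tyros, 1,429 units, €21,392.13):
Base rate for D-551 is 11% + €1.51/unit.
Origin Tyros qualifies under the Mermark–Tyros agreement and D-551 is covered: preferential rate 9.5% applies instead.
Duty = €21,392.13 × 9.5% = €2,032.25.
Total = €1,111.27 + €74,328.11 + €2,032.25 = €77,471.63.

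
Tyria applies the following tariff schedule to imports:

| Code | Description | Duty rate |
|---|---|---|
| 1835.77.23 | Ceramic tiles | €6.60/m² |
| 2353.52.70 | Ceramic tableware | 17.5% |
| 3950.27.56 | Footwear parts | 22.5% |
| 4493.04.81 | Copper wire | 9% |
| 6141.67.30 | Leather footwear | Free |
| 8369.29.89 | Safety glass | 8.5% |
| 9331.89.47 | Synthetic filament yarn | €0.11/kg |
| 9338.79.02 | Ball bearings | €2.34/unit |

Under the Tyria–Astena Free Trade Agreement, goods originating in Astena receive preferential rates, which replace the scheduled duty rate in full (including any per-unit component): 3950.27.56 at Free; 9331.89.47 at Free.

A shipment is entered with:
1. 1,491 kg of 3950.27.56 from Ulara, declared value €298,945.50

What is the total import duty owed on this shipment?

€67,262.74

Line 1 (3950.27.56, Ulara, 1,491 kg, €298,945.50):
Base rate for 3950.27.56 is 22.5%.
3950.27.56 has an FTA preferential rate, but origin Ulara is not Astena; base rate stands.
Duty = €298,945.50 × 22.5% = €67,262.74.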